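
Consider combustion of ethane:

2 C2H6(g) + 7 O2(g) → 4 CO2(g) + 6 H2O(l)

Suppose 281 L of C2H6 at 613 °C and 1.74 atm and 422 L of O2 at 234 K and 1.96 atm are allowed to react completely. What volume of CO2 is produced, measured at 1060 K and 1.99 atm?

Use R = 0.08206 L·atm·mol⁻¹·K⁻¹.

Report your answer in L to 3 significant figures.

588 L

n(C2H6) = PV/RT = (1.74 × 281) / (0.08206 × 886.15) = 6.724 mol
n(O2) = PV/RT = (1.96 × 422) / (0.08206 × 234) = 43.07 mol
For 6.724 mol C2H6, stoichiometry requires (7/2) × 6.724 = 23.53 mol O2; 43.07 mol is available, so C2H6 is limiting.
n(CO2) = (4/2) × 6.724 = 13.45 mol
V(CO2) = nRT/P = 13.45 × 0.08206 × 1060 / 1.99 = 587.9 L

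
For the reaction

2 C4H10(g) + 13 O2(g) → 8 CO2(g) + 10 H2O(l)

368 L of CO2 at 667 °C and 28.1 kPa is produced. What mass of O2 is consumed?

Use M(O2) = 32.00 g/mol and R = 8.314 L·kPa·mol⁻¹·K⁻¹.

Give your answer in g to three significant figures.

n(CO2) = PV/RT = (28.1 × 368) / (8.314 × 940.15) = 1.323 mol
n(O2) = (13/8) × 1.323 = 2.150 mol
m(O2) = 2.150 × 32.00 = 68.80 g

68.8 g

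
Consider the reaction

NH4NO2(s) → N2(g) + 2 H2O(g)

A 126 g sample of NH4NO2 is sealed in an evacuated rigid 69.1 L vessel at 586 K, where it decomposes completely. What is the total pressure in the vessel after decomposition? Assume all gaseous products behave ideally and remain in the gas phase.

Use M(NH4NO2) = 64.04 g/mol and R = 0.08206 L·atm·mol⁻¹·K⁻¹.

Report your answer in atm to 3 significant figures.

n(NH4NO2) = 126 / 64.04 = 1.968 mol
n(gas produced) = (3/1) × 1.968 = 5.904 mol
P = nRT/V = 5.904 × 0.08206 × 586 / 69.1 = 4.109 atm

4.11 atm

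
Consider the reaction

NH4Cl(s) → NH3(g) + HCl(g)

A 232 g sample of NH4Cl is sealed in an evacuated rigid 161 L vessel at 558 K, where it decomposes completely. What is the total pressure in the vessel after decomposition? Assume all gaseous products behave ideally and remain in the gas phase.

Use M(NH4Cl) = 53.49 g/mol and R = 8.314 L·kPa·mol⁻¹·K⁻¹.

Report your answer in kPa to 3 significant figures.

250 kPa

n(NH4Cl) = 232 / 53.49 = 4.337 mol
n(gas produced) = (2/1) × 4.337 = 8.674 mol
P = nRT/V = 8.674 × 8.314 × 558 / 161 = 249.9 kPa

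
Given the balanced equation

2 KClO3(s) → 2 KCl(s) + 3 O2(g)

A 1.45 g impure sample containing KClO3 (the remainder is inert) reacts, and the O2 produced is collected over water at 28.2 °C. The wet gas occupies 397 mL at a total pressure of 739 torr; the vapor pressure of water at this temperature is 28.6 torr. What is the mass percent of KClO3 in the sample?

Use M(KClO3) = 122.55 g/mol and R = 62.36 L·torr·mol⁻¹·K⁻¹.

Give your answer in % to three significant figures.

84.6 %

P(O2) = 739 − 28.6 = 710.4 torr
n(O2) = PV/RT = (710.4 × 0.3970) / (62.36 × 301.35) = 0.01501 mol
n(KClO3) = (2/3) × 0.01501 = 0.01001 mol
m(KClO3) = 0.01001 × 122.55 = 1.227 g
%KClO3 = 1.227 / 1.45 × 100 = 84.62%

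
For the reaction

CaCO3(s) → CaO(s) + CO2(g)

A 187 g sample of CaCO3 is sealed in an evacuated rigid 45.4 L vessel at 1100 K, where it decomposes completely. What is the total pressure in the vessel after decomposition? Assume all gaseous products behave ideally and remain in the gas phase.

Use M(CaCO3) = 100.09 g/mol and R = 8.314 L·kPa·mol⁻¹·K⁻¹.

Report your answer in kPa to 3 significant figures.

376 kPa

n(CaCO3) = 187 / 100.09 = 1.868 mol
n(gas produced) = (1/1) × 1.868 = 1.868 mol
P = nRT/V = 1.868 × 8.314 × 1100 / 45.4 = 376.3 kPa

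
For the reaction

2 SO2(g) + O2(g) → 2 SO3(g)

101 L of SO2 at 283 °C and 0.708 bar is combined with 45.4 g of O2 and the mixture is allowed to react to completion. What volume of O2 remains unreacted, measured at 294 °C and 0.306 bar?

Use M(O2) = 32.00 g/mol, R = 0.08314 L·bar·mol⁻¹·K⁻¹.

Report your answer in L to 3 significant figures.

99.5 L

n(SO2) = PV/RT = (0.708 × 101) / (0.08314 × 556.15) = 1.547 mol
n(O2) = 45.4 / 32.00 = 1.419 mol
For 1.547 mol SO2, stoichiometry requires (1/2) × 1.547 = 0.7735 mol O2; 1.419 mol is available, so SO2 is limiting.
n(O2) consumed = (1/2) × 1.547 = 0.7735 mol; remaining = 1.419 − 0.7735 = 0.6455 mol
V(O2) = nRT/P = 0.6455 × 0.08314 × 567.15 / 0.306 = 99.47 L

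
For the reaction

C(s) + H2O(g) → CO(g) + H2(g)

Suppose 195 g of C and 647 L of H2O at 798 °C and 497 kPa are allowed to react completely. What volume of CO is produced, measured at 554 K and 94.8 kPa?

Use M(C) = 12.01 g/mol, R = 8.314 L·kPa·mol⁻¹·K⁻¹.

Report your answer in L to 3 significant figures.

n(C) = 195 / 12.01 = 16.24 mol
n(H2O) = PV/RT = (497 × 647) / (8.314 × 1071.15) = 36.11 mol
For 16.24 mol C, stoichiometry requires (1/1) × 16.24 = 16.24 mol H2O; 36.11 mol is available, so C is limiting.
n(CO) = (1/1) × 16.24 = 16.24 mol
V(CO) = nRT/P = 16.24 × 8.314 × 554 / 94.8 = 789.0 L

789 L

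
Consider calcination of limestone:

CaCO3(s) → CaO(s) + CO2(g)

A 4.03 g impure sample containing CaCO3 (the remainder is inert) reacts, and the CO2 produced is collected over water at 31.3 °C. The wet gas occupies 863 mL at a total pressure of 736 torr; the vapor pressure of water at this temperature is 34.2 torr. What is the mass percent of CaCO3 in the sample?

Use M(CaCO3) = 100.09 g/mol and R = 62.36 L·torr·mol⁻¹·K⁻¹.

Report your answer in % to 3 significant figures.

P(CO2) = 736 − 34.2 = 701.8 torr
n(CO2) = PV/RT = (701.8 × 0.8630) / (62.36 × 304.45) = 0.03190 mol
n(CaCO3) = (1/1) × 0.03190 = 0.03190 mol
m(CaCO3) = 0.03190 × 100.09 = 3.193 g
%CaCO3 = 3.193 / 4.03 × 100 = 79.23%

79.2 %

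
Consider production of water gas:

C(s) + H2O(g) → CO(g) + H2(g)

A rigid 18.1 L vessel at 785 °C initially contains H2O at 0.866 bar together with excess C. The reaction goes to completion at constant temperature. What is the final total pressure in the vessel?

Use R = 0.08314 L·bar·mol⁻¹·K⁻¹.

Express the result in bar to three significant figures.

Rigid vessel, constant T ⇒ P scales with total gas moles (1 → 2).
P_final = (2/1) × 0.866 = 1.732 bar

1.73 bar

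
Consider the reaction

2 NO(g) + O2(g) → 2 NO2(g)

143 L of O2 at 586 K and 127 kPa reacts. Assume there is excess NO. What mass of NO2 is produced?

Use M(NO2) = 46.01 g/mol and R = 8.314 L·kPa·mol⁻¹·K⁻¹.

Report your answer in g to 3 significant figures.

343 g

n(O2) = PV/RT = (127 × 143) / (8.314 × 586) = 3.728 mol
n(NO2) = (2/1) × 3.728 = 7.456 mol
m(NO2) = 7.456 × 46.01 = 343.1 g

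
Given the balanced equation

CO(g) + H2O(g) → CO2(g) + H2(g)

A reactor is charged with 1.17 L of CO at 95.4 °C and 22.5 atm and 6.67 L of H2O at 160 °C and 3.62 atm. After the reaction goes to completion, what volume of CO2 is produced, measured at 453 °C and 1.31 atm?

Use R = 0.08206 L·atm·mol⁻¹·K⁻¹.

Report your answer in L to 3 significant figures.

30.9 L

n(CO) = PV/RT = (22.5 × 1.17) / (0.08206 × 368.55) = 0.8704 mol
n(H2O) = PV/RT = (3.62 × 6.67) / (0.08206 × 433.15) = 0.6793 mol
For 0.8704 mol CO, stoichiometry requires (1/1) × 0.8704 = 0.8704 mol H2O; 0.6793 mol is available, so H2O is limiting.
n(CO2) = (1/1) × 0.6793 = 0.6793 mol
V(CO2) = nRT/P = 0.6793 × 0.08206 × 726.15 / 1.31 = 30.90 L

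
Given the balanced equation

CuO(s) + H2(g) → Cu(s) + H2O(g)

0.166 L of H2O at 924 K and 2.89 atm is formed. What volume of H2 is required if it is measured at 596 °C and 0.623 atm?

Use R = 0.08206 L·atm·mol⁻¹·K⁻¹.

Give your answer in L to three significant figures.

0.724 L

n(H2O) = PV/RT = (2.89 × 0.166) / (0.08206 × 924) = 0.006327 mol
n(H2) = (1/1) × 0.006327 = 0.006327 mol
V = nRT/P = 0.006327 × 0.08206 × 869.15 / 0.623 = 0.7243 L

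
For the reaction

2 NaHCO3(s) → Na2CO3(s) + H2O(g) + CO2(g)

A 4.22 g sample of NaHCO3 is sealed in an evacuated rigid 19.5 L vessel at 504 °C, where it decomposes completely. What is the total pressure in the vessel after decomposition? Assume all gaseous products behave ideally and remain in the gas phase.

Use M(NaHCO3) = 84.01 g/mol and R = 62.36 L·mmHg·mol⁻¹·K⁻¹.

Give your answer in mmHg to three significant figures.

125 mmHg

n(NaHCO3) = 4.22 / 84.01 = 0.05023 mol
n(gas produced) = (2/2) × 0.05023 = 0.05023 mol
P = nRT/V = 0.05023 × 62.36 × 777.15 / 19.5 = 124.8 mmHg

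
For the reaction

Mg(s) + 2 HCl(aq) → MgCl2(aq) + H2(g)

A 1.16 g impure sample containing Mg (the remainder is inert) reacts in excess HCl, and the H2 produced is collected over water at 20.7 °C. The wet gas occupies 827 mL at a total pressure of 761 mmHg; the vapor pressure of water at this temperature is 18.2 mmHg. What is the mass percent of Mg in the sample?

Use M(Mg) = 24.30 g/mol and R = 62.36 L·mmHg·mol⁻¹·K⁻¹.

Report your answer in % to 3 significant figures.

70.2 %

P(H2) = 761 − 18.2 = 742.8 mmHg
n(H2) = PV/RT = (742.8 × 0.8270) / (62.36 × 293.85) = 0.03352 mol
n(Mg) = (1/1) × 0.03352 = 0.03352 mol
m(Mg) = 0.03352 × 24.30 = 0.8145 g
%Mg = 0.8145 / 1.16 × 100 = 70.22%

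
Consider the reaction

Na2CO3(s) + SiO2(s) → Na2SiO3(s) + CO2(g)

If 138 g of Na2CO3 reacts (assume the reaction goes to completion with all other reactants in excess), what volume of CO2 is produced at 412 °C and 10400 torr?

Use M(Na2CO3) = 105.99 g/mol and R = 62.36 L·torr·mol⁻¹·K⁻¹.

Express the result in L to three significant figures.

n(Na2CO3) = 138.0 / 105.99 = 1.302 mol
n(CO2) = (1/1) × 1.302 = 1.302 mol
V = nRT/P = 1.302 × 62.36 × 685.15 / 10400 = 5.349 L

5.35 L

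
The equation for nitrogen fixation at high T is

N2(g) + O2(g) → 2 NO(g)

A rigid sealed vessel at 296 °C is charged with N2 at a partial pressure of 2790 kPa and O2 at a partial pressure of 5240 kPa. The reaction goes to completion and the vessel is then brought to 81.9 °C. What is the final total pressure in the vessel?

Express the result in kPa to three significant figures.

At constant V, partial pressures at 296 °C are proportional to moles, so apply stoichiometry directly to pressures.
P(O2) required for 2790 kPa of N2 = (1/1) × 2790 = 2790 kPa; available 5240 kPa, so N2 is limiting.
P(O2) remaining = 5240 − (1/1) × 2790 = 2450 kPa
P(gaseous products) = (2)/1 × 2790 = 5580 kPa
P_total at 296 °C = 2450 + 5580 = 8030 kPa
Scaling to 81.9 °C: P = 8030 × 355.05/569.15 = 5009 kPa

5010 kPa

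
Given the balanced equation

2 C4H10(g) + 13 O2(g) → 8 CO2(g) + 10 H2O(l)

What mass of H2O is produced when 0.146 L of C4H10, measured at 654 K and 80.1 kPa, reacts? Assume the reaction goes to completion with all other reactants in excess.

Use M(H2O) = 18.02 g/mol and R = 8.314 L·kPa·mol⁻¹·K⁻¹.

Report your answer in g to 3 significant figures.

0.194 g

n(C4H10) = PV/RT = (80.1 × 0.146) / (8.314 × 654) = 0.002151 mol
n(H2O) = (10/2) × 0.002151 = 0.01076 mol
m(H2O) = 0.01076 × 18.02 = 0.1939 g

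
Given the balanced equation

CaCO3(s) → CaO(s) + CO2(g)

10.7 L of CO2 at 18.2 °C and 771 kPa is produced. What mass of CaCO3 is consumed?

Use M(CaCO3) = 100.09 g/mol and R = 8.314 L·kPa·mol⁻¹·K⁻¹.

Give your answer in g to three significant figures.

341 g

n(CO2) = PV/RT = (771 × 10.7) / (8.314 × 291.35) = 3.406 mol
n(CaCO3) = (1/1) × 3.406 = 3.406 mol
m(CaCO3) = 3.406 × 100.09 = 340.9 g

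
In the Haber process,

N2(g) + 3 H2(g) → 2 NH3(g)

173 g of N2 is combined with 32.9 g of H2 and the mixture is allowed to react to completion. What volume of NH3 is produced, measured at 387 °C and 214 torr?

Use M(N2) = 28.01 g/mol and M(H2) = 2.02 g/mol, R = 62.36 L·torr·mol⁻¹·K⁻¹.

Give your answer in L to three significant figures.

n(N2) = 173 / 28.01 = 6.176 mol
n(H2) = 32.9 / 2.02 = 16.29 mol
For 6.176 mol N2, stoichiometry requires (3/1) × 6.176 = 18.53 mol H2; 16.29 mol is available, so H2 is limiting.
n(NH3) = (2/3) × 16.29 = 10.86 mol
V(NH3) = nRT/P = 10.86 × 62.36 × 660.15 / 214 = 2089 L

2090 L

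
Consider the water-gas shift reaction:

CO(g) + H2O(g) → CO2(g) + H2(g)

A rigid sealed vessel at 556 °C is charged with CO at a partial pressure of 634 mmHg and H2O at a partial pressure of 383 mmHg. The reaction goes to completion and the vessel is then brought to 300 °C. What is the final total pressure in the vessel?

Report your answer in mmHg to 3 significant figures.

At constant V, partial pressures at 556 °C are proportional to moles, so apply stoichiometry directly to pressures.
P(H2O) required for 634 mmHg of CO = (1/1) × 634 = 634.0 mmHg; available 383 mmHg, so H2O is limiting.
P(CO) remaining = 634 − (1/1) × 383 = 251.0 mmHg
P(gaseous products) = (1+1)/1 × 383 = 766.0 mmHg
P_total at 556 °C = 251.0 + 766.0 = 1017 mmHg
Scaling to 300 °C: P = 1017 × 573.15/829.15 = 703.0 mmHg

703 mmHg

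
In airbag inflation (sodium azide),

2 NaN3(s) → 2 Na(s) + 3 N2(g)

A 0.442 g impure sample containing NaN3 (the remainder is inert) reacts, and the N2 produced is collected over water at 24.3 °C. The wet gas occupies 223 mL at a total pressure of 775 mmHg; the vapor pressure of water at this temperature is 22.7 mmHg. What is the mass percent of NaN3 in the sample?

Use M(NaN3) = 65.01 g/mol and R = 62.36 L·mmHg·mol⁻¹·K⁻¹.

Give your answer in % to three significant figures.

P(N2) = 775 − 22.7 = 752.3 mmHg
n(N2) = PV/RT = (752.3 × 0.2230) / (62.36 × 297.45) = 0.009044 mol
n(NaN3) = (2/3) × 0.009044 = 0.006029 mol
m(NaN3) = 0.006029 × 65.01 = 0.3919 g
%NaN3 = 0.3919 / 0.442 × 100 = 88.67%

88.7 %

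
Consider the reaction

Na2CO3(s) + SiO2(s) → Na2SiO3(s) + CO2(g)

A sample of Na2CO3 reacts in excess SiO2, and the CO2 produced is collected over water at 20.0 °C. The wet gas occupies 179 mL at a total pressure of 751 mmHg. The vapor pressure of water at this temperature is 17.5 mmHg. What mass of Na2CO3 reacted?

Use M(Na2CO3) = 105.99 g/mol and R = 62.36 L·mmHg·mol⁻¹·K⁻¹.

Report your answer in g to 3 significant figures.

0.761 g

P(CO2) = 751 − 17.5 = 733.5 mmHg
n(CO2) = PV/RT = (733.5 × 0.1790) / (62.36 × 293.15) = 0.007182 mol
n(Na2CO3) = (1/1) × 0.007182 = 0.007182 mol
m(Na2CO3) = 0.007182 × 105.99 = 0.7612 g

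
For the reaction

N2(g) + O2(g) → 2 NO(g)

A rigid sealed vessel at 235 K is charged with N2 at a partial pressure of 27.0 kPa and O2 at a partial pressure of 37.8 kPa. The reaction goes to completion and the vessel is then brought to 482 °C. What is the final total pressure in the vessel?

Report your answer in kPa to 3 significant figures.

208 kPa

With V and T fixed, P_i ∝ n_i, so the mole ratios apply directly to partial pressures at 235 K.
P(O2) required for 27.0 kPa of N2 = (1/1) × 27.0 = 27.00 kPa; available 37.8 kPa, so N2 is limiting.
P(O2) remaining = 37.8 − (1/1) × 27.0 = 10.80 kPa
P(gaseous products) = (2)/1 × 27.0 = 54.00 kPa
P_total at 235 K = 10.80 + 54.00 = 64.80 kPa
Scaling to 482 °C: P = 64.80 × 755.15/235 = 208.2 kPa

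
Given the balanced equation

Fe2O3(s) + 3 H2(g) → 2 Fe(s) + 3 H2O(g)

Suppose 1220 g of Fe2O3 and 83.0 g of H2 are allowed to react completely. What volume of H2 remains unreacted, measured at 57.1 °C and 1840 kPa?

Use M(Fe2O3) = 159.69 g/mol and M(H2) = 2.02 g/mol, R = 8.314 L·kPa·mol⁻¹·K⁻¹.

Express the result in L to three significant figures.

27.1 L

n(Fe2O3) = 1220 / 159.69 = 7.640 mol
n(H2) = 83.0 / 2.02 = 41.09 mol
For 7.640 mol Fe2O3, stoichiometry requires (3/1) × 7.640 = 22.92 mol H2; 41.09 mol is available, so Fe2O3 is limiting.
n(H2) consumed = (3/1) × 7.640 = 22.92 mol; remaining = 41.09 − 22.92 = 18.17 mol
V(H2) = nRT/P = 18.17 × 8.314 × 330.25 / 1840 = 27.11 L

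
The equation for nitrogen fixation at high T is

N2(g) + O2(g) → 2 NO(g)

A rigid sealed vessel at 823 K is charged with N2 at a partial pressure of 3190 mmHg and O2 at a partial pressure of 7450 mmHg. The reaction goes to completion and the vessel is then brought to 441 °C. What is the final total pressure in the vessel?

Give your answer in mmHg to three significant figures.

9230 mmHg

With V and T fixed, P_i ∝ n_i, so the mole ratios apply directly to partial pressures at 823 K.
P(O2) required for 3190 mmHg of N2 = (1/1) × 3190 = 3190 mmHg; available 7450 mmHg, so N2 is limiting.
P(O2) remaining = 7450 − (1/1) × 3190 = 4260 mmHg
P(gaseous products) = (2)/1 × 3190 = 6380 mmHg
P_total at 823 K = 4260 + 6380 = 10640 mmHg
Scaling to 441 °C: P = 10640 × 714.15/823 = 9233 mmHg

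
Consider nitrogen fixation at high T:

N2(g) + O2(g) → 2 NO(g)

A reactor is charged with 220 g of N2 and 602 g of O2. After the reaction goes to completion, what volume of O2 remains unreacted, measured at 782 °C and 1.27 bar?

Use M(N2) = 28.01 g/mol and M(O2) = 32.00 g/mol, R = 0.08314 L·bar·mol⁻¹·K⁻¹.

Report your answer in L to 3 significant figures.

757 L

n(N2) = 220 / 28.01 = 7.854 mol
n(O2) = 602 / 32.00 = 18.81 mol
For 7.854 mol N2, stoichiometry requires (1/1) × 7.854 = 7.854 mol O2; 18.81 mol is available, so N2 is limiting.
n(O2) consumed = (1/1) × 7.854 = 7.854 mol; remaining = 18.81 − 7.854 = 10.96 mol
V(O2) = nRT/P = 10.96 × 0.08314 × 1055.15 / 1.27 = 757.1 L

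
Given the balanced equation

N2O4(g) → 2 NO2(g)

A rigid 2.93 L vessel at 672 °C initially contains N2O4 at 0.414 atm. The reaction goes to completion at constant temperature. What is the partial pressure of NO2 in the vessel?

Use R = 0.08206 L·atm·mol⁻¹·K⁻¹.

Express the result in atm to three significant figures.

0.828 atm

n(N2O4)₀ = PV/RT = (0.414 × 2.93) / (0.08206 × 945.15) = 0.01564 mol
n(NO2) = (2/1) × 0.01564 = 0.03128 mol
P(NO2) = nRT/V = 0.03128 × 0.08206 × 945.15 / 2.93 = 0.8280 atm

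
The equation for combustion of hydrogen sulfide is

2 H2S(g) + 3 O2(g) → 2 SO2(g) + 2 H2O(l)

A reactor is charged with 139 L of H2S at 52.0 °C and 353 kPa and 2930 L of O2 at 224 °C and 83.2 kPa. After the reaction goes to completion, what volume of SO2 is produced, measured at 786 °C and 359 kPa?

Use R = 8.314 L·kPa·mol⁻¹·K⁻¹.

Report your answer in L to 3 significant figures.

445 L

n(H2S) = PV/RT = (353 × 139) / (8.314 × 325.15) = 18.15 mol
n(O2) = PV/RT = (83.2 × 2930) / (8.314 × 497.15) = 58.98 mol
For 18.15 mol H2S, stoichiometry requires (3/2) × 18.15 = 27.22 mol O2; 58.98 mol is available, so H2S is limiting.
n(SO2) = (2/2) × 18.15 = 18.15 mol
V(SO2) = nRT/P = 18.15 × 8.314 × 1059.15 / 359 = 445.2 L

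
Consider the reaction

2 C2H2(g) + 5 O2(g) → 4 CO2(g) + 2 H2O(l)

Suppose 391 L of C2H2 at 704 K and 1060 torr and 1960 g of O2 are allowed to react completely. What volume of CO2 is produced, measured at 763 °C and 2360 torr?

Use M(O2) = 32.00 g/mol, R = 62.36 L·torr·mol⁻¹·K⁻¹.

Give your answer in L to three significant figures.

n(C2H2) = PV/RT = (1060 × 391) / (62.36 × 704) = 9.441 mol
n(O2) = 1960 / 32.00 = 61.25 mol
For 9.441 mol C2H2, stoichiometry requires (5/2) × 9.441 = 23.60 mol O2; 61.25 mol is available, so C2H2 is limiting.
n(CO2) = (4/2) × 9.441 = 18.88 mol
V(CO2) = nRT/P = 18.88 × 62.36 × 1036.15 / 2360 = 516.9 L

517 L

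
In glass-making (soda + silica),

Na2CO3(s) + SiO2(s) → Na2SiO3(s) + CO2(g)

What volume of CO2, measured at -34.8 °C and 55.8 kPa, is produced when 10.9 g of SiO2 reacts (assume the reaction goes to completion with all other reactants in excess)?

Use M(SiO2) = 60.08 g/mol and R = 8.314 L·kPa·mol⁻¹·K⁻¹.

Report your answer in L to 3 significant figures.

n(SiO2) = 10.90 / 60.08 = 0.1814 mol
n(CO2) = (1/1) × 0.1814 = 0.1814 mol
V = nRT/P = 0.1814 × 8.314 × 238.35 / 55.8 = 6.442 L

6.44 L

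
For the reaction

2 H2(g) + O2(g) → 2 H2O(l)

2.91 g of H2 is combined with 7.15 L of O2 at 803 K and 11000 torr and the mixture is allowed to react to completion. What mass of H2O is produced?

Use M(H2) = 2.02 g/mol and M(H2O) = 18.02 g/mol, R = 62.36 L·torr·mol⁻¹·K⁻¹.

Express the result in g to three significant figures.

n(H2) = 2.91 / 2.02 = 1.441 mol
n(O2) = PV/RT = (11000 × 7.15) / (62.36 × 803) = 1.571 mol
For 1.441 mol H2, stoichiometry requires (1/2) × 1.441 = 0.7205 mol O2; 1.571 mol is available, so H2 is limiting.
n(H2O) = (2/2) × 1.441 = 1.441 mol
m(H2O) = 1.441 × 18.02 = 25.97 g

26.0 g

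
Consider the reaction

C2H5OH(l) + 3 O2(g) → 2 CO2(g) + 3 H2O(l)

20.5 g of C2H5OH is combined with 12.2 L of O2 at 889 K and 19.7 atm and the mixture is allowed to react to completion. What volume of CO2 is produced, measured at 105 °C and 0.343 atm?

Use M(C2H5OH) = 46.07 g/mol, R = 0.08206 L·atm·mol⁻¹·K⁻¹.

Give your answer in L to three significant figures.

n(C2H5OH) = 20.5 / 46.07 = 0.4450 mol
n(O2) = PV/RT = (19.7 × 12.2) / (0.08206 × 889) = 3.295 mol
For 0.4450 mol C2H5OH, stoichiometry requires (3/1) × 0.4450 = 1.335 mol O2; 3.295 mol is available, so C2H5OH is limiting.
n(CO2) = (2/1) × 0.4450 = 0.8900 mol
V(CO2) = nRT/P = 0.8900 × 0.08206 × 378.15 / 0.343 = 80.52 L

80.5 L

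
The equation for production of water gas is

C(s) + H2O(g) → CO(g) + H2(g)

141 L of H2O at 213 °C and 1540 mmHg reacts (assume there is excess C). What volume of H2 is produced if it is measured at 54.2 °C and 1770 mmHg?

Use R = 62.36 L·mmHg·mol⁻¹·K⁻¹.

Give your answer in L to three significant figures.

82.6 L

n(H2O) = PV/RT = (1540 × 141) / (62.36 × 486.15) = 7.162 mol
n(H2) = (1/1) × 7.162 = 7.162 mol
V = nRT/P = 7.162 × 62.36 × 327.35 / 1770 = 82.60 L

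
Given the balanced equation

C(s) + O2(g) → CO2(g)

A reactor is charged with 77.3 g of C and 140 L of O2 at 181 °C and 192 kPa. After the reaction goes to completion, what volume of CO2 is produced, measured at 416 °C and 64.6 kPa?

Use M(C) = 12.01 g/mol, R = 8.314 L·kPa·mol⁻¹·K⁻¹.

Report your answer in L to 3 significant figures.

n(C) = 77.3 / 12.01 = 6.436 mol
n(O2) = PV/RT = (192 × 140) / (8.314 × 454.15) = 7.119 mol
For 6.436 mol C, stoichiometry requires (1/1) × 6.436 = 6.436 mol O2; 7.119 mol is available, so C is limiting.
n(CO2) = (1/1) × 6.436 = 6.436 mol
V(CO2) = nRT/P = 6.436 × 8.314 × 689.15 / 64.6 = 570.8 L

571 L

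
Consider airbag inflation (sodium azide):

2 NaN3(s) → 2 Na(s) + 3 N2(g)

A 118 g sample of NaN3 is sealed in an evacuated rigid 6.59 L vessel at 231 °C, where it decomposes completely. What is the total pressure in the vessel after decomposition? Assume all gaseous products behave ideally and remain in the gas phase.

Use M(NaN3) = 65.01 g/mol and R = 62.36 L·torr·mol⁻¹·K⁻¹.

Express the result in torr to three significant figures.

n(NaN3) = 118 / 65.01 = 1.815 mol
n(gas produced) = (3/2) × 1.815 = 2.723 mol
P = nRT/V = 2.723 × 62.36 × 504.15 / 6.59 = 12990 torr

13000 torr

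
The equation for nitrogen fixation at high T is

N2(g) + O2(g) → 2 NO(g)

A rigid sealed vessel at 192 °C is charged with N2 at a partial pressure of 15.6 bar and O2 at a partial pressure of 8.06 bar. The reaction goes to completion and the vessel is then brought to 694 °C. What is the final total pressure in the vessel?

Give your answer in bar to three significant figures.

49.2 bar

Because the vessel is rigid and T is held at 192 °C, work the stoichiometry in partial pressures (P_i = n_iRT/V).
P(O2) required for 15.6 bar of N2 = (1/1) × 15.6 = 15.60 bar; available 8.06 bar, so O2 is limiting.
P(N2) remaining = 15.6 − (1/1) × 8.06 = 7.540 bar
P(gaseous products) = (2)/1 × 8.06 = 16.12 bar
P_total at 192 °C = 7.540 + 16.12 = 23.66 bar
Scaling to 694 °C: P = 23.66 × 967.15/465.15 = 49.19 bar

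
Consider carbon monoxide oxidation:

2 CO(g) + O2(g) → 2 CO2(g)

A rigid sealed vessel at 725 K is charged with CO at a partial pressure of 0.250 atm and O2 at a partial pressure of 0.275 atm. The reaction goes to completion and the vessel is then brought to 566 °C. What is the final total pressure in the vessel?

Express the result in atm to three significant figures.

Because the vessel is rigid and T is held at 725 K, work the stoichiometry in partial pressures (P_i = n_iRT/V).
P(O2) required for 0.250 atm of CO = (1/2) × 0.250 = 0.1250 atm; available 0.275 atm, so CO is limiting.
P(O2) remaining = 0.275 − (1/2) × 0.250 = 0.1500 atm
P(gaseous products) = (2)/2 × 0.250 = 0.2500 atm
P_total at 725 K = 0.1500 + 0.2500 = 0.4000 atm
Scaling to 566 °C: P = 0.4000 × 839.15/725 = 0.4630 atm

0.463 atm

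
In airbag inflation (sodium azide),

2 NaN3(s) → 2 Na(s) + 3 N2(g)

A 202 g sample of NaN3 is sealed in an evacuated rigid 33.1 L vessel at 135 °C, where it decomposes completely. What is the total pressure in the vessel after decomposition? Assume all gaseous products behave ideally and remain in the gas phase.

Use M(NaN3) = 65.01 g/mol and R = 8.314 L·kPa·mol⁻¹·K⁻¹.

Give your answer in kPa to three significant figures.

n(NaN3) = 202 / 65.01 = 3.107 mol
n(gas produced) = (3/2) × 3.107 = 4.661 mol
P = nRT/V = 4.661 × 8.314 × 408.15 / 33.1 = 477.8 kPa

478 kPa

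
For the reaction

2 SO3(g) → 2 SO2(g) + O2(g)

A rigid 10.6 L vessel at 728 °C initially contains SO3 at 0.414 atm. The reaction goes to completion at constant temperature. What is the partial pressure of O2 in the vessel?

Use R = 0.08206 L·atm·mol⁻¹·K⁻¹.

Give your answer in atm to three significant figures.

0.207 atm

n(SO3)₀ = PV/RT = (0.414 × 10.6) / (0.08206 × 1001.15) = 0.05342 mol
n(O2) = (1/2) × 0.05342 = 0.02671 mol
P(O2) = nRT/V = 0.02671 × 0.08206 × 1001.15 / 10.6 = 0.2070 atm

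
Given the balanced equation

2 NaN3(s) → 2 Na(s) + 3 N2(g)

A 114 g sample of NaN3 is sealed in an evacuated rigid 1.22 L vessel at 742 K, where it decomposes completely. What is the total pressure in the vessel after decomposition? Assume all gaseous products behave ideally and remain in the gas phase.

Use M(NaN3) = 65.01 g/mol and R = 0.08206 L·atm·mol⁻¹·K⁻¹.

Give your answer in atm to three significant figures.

131 atm

n(NaN3) = 114 / 65.01 = 1.754 mol
n(gas produced) = (3/2) × 1.754 = 2.631 mol
P = nRT/V = 2.631 × 0.08206 × 742 / 1.22 = 131.3 atm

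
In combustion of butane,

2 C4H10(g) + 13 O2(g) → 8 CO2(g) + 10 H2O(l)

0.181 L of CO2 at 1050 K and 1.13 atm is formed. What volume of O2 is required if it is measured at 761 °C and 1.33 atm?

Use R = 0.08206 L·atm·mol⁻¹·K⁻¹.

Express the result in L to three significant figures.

n(CO2) = PV/RT = (1.13 × 0.181) / (0.08206 × 1050) = 0.002374 mol
n(O2) = (13/8) × 0.002374 = 0.003858 mol
V = nRT/P = 0.003858 × 0.08206 × 1034.15 / 1.33 = 0.2462 L

0.246 L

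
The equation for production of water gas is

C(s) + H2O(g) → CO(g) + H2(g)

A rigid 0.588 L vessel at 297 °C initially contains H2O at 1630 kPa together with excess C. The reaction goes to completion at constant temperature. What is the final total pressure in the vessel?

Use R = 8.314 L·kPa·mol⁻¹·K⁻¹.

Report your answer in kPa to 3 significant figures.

3260 kPa

Rigid vessel, constant T ⇒ P scales with total gas moles (1 → 2).
P_final = (2/1) × 1630 = 3260 kPa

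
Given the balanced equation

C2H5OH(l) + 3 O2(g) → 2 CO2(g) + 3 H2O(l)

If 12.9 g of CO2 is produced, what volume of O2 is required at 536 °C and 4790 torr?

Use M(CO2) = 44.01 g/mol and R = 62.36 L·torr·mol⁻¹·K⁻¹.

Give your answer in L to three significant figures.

n(CO2) = 12.90 / 44.01 = 0.2931 mol
n(O2) = (3/2) × 0.2931 = 0.4397 mol
V = nRT/P = 0.4397 × 62.36 × 809.15 / 4790 = 4.632 L

4.63 L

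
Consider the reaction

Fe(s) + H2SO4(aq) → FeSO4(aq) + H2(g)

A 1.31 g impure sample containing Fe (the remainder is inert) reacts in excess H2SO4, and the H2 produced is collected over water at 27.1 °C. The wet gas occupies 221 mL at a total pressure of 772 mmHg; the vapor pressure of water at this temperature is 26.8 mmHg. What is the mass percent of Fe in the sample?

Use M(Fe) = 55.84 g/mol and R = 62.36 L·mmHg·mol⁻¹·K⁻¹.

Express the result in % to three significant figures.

P(H2) = 772 − 26.8 = 745.2 mmHg
n(H2) = PV/RT = (745.2 × 0.2210) / (62.36 × 300.25) = 0.008796 mol
n(Fe) = (1/1) × 0.008796 = 0.008796 mol
m(Fe) = 0.008796 × 55.84 = 0.4912 g
%Fe = 0.4912 / 1.31 × 100 = 37.50%

37.5 %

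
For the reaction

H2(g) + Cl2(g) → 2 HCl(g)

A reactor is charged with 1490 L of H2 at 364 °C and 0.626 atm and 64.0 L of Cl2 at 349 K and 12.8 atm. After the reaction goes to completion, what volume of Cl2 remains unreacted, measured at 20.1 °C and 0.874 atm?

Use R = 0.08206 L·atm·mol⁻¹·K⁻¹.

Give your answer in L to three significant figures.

296 L

n(H2) = PV/RT = (0.626 × 1490) / (0.08206 × 637.15) = 17.84 mol
n(Cl2) = PV/RT = (12.8 × 64.0) / (0.08206 × 349) = 28.60 mol
For 17.84 mol H2, stoichiometry requires (1/1) × 17.84 = 17.84 mol Cl2; 28.60 mol is available, so H2 is limiting.
n(Cl2) consumed = (1/1) × 17.84 = 17.84 mol; remaining = 28.60 − 17.84 = 10.76 mol
V(Cl2) = nRT/P = 10.76 × 0.08206 × 293.25 / 0.874 = 296.3 L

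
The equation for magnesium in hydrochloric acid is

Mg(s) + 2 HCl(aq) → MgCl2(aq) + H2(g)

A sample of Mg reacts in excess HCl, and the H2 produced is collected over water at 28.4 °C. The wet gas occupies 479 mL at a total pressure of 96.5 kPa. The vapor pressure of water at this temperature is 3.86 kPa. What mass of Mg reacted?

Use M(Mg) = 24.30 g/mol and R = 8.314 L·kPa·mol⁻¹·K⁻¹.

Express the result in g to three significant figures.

0.430 g

P(H2) = 96.5 − 3.86 = 92.64 kPa
n(H2) = PV/RT = (92.64 × 0.4790) / (8.314 × 301.55) = 0.01770 mol
n(Mg) = (1/1) × 0.01770 = 0.01770 mol
m(Mg) = 0.01770 × 24.30 = 0.4301 g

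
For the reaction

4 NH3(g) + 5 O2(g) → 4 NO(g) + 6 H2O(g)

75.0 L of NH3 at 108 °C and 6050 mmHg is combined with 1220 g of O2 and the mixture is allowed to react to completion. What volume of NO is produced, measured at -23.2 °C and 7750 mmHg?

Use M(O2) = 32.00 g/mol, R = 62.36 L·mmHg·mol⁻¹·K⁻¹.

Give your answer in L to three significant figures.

38.4 L

n(NH3) = PV/RT = (6050 × 75.0) / (62.36 × 381.15) = 19.09 mol
n(O2) = 1220 / 32.00 = 38.12 mol
For 19.09 mol NH3, stoichiometry requires (5/4) × 19.09 = 23.86 mol O2; 38.12 mol is available, so NH3 is limiting.
n(NO) = (4/4) × 19.09 = 19.09 mol
V(NO) = nRT/P = 19.09 × 62.36 × 249.95 / 7750 = 38.39 L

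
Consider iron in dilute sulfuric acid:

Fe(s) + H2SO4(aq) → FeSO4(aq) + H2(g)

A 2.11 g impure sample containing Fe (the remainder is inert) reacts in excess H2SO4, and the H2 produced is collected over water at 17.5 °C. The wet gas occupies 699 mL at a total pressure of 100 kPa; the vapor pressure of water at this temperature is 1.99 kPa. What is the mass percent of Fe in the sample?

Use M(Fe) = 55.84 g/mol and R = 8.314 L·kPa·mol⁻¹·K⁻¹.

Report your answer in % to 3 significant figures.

P(H2) = 100 − 1.99 = 98.01 kPa
n(H2) = PV/RT = (98.01 × 0.6990) / (8.314 × 290.65) = 0.02835 mol
n(Fe) = (1/1) × 0.02835 = 0.02835 mol
m(Fe) = 0.02835 × 55.84 = 1.583 g
%Fe = 1.583 / 2.11 × 100 = 75.02%

75.0 %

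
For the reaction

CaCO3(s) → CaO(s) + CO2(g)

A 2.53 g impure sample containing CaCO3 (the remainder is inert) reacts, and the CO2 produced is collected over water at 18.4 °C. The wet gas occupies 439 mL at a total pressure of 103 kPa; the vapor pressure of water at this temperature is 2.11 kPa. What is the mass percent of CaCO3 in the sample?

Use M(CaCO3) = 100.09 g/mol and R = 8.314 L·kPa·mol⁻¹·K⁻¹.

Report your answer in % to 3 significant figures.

72.3 %

P(CO2) = 103 − 2.11 = 100.9 kPa
n(CO2) = PV/RT = (100.9 × 0.4390) / (8.314 × 291.55) = 0.01827 mol
n(CaCO3) = (1/1) × 0.01827 = 0.01827 mol
m(CaCO3) = 0.01827 × 100.09 = 1.829 g
%CaCO3 = 1.829 / 2.53 × 100 = 72.29%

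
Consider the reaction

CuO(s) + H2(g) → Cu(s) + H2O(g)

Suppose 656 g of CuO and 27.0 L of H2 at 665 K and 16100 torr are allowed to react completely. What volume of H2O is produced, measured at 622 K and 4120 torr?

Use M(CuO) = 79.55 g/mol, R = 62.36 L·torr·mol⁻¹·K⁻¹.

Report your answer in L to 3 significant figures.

n(CuO) = 656 / 79.55 = 8.246 mol
n(H2) = PV/RT = (16100 × 27.0) / (62.36 × 665) = 10.48 mol
For 8.246 mol CuO, stoichiometry requires (1/1) × 8.246 = 8.246 mol H2; 10.48 mol is available, so CuO is limiting.
n(H2O) = (1/1) × 8.246 = 8.246 mol
V(H2O) = nRT/P = 8.246 × 62.36 × 622 / 4120 = 77.63 L

77.6 L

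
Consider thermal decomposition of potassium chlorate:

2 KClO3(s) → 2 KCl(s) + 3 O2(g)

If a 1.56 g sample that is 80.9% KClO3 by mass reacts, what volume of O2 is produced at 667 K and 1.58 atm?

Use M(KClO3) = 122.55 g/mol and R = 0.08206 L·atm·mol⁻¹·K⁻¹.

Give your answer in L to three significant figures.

mass of KClO3 = 1.56 × 80.9/100 = 1.262 g
n(KClO3) = 1.262 / 122.55 = 0.01030 mol
n(O2) = (3/2) × 0.01030 = 0.01545 mol
V = nRT/P = 0.01545 × 0.08206 × 667 / 1.58 = 0.5352 L

0.535 L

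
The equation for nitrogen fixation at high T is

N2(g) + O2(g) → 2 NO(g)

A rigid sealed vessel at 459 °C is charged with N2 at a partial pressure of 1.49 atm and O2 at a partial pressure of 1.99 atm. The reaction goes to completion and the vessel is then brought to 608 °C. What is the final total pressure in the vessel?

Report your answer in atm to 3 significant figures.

At constant V, partial pressures at 459 °C are proportional to moles, so apply stoichiometry directly to pressures.
P(O2) required for 1.49 atm of N2 = (1/1) × 1.49 = 1.490 atm; available 1.99 atm, so N2 is limiting.
P(O2) remaining = 1.99 − (1/1) × 1.49 = 0.5000 atm
P(gaseous products) = (2)/1 × 1.49 = 2.980 atm
P_total at 459 °C = 0.5000 + 2.980 = 3.480 atm
Scaling to 608 °C: P = 3.480 × 881.15/732.15 = 4.188 atm

4.19 atm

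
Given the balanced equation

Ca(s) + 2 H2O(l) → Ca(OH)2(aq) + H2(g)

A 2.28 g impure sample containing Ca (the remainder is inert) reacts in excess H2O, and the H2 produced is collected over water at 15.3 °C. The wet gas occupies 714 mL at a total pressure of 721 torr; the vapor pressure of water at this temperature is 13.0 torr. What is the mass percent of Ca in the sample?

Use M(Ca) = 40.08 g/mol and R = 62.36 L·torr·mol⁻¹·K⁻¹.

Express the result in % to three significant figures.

P(H2) = 721 − 13.0 = 708.0 torr
n(H2) = PV/RT = (708.0 × 0.7140) / (62.36 × 288.45) = 0.02810 mol
n(Ca) = (1/1) × 0.02810 = 0.02810 mol
m(Ca) = 0.02810 × 40.08 = 1.126 g
%Ca = 1.126 / 2.28 × 100 = 49.39%

49.4 %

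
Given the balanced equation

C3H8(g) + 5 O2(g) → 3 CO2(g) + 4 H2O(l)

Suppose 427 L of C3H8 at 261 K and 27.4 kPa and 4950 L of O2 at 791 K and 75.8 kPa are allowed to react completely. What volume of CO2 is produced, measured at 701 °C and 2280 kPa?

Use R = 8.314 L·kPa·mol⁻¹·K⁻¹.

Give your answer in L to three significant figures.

57.5 L

n(C3H8) = PV/RT = (27.4 × 427) / (8.314 × 261) = 5.392 mol
n(O2) = PV/RT = (75.8 × 4950) / (8.314 × 791) = 57.05 mol
For 5.392 mol C3H8, stoichiometry requires (5/1) × 5.392 = 26.96 mol O2; 57.05 mol is available, so C3H8 is limiting.
n(CO2) = (3/1) × 5.392 = 16.18 mol
V(CO2) = nRT/P = 16.18 × 8.314 × 974.15 / 2280 = 57.48 L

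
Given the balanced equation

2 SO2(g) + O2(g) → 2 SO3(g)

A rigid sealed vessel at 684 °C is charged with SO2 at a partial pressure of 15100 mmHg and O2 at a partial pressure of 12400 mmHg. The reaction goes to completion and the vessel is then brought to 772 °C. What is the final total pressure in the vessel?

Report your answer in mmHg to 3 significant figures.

Because the vessel is rigid and T is held at 684 °C, work the stoichiometry in partial pressures (P_i = n_iRT/V).
P(O2) required for 15100 mmHg of SO2 = (1/2) × 15100 = 7550 mmHg; available 12400 mmHg, so SO2 is limiting.
P(O2) remaining = 12400 − (1/2) × 15100 = 4850 mmHg
P(gaseous products) = (2)/2 × 15100 = 15100 mmHg
P_total at 684 °C = 4850 + 15100 = 19950 mmHg
Scaling to 772 °C: P = 19950 × 1045.15/957.15 = 21780 mmHg

21800 mmHg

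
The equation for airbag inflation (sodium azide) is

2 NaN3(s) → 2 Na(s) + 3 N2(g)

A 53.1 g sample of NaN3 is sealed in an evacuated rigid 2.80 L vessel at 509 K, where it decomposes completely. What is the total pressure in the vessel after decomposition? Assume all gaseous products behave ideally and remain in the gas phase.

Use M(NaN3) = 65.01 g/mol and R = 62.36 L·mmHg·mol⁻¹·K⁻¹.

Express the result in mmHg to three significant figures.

13900 mmHg

n(NaN3) = 53.1 / 65.01 = 0.8168 mol
n(gas produced) = (3/2) × 0.8168 = 1.225 mol
P = nRT/V = 1.225 × 62.36 × 509 / 2.80 = 13890 mmHg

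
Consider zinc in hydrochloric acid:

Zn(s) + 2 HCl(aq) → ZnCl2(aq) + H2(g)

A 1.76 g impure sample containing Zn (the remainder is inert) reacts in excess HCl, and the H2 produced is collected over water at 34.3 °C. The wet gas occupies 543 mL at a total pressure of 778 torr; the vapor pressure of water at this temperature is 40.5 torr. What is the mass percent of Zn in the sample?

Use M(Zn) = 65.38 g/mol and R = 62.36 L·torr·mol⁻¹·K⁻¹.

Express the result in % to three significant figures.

77.6 %

P(H2) = 778 − 40.5 = 737.5 torr
n(H2) = PV/RT = (737.5 × 0.5430) / (62.36 × 307.45) = 0.02089 mol
n(Zn) = (1/1) × 0.02089 = 0.02089 mol
m(Zn) = 0.02089 × 65.38 = 1.366 g
%Zn = 1.366 / 1.76 × 100 = 77.61%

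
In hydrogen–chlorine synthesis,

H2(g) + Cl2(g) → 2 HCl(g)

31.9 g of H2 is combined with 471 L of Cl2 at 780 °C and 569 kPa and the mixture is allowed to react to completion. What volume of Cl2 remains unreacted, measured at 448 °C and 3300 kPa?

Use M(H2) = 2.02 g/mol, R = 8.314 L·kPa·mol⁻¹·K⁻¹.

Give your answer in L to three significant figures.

26.9 L

n(H2) = 31.9 / 2.02 = 15.79 mol
n(Cl2) = PV/RT = (569 × 471) / (8.314 × 1053.15) = 30.61 mol
For 15.79 mol H2, stoichiometry requires (1/1) × 15.79 = 15.79 mol Cl2; 30.61 mol is available, so H2 is limiting.
n(Cl2) consumed = (1/1) × 15.79 = 15.79 mol; remaining = 30.61 − 15.79 = 14.82 mol
V(Cl2) = nRT/P = 14.82 × 8.314 × 721.15 / 3300 = 26.93 L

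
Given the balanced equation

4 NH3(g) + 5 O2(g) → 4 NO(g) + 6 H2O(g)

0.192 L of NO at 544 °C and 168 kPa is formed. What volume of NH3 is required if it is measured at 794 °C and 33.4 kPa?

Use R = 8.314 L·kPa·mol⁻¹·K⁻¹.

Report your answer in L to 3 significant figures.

1.26 L

n(NO) = PV/RT = (168 × 0.192) / (8.314 × 817.15) = 0.004748 mol
n(NH3) = (4/4) × 0.004748 = 0.004748 mol
V = nRT/P = 0.004748 × 8.314 × 1067.15 / 33.4 = 1.261 L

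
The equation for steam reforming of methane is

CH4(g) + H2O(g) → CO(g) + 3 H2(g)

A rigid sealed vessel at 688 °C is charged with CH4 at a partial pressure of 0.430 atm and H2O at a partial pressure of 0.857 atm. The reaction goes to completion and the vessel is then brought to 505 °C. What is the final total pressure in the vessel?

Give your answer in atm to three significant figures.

1.74 atm

With V and T fixed, P_i ∝ n_i, so the mole ratios apply directly to partial pressures at 688 °C.
P(H2O) required for 0.430 atm of CH4 = (1/1) × 0.430 = 0.4300 atm; available 0.857 atm, so CH4 is limiting.
P(H2O) remaining = 0.857 − (1/1) × 0.430 = 0.4270 atm
P(gaseous products) = (1+3)/1 × 0.430 = 1.720 atm
P_total at 688 °C = 0.4270 + 1.720 = 2.147 atm
Scaling to 505 °C: P = 2.147 × 778.15/961.15 = 1.738 atm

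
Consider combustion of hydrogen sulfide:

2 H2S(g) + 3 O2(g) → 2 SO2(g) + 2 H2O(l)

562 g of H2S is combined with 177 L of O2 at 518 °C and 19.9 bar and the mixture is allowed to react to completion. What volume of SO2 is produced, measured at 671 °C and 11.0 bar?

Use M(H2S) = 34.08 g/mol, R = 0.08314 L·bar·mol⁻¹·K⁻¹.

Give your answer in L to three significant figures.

n(H2S) = 562 / 34.08 = 16.49 mol
n(O2) = PV/RT = (19.9 × 177) / (0.08314 × 791.15) = 53.55 mol
For 16.49 mol H2S, stoichiometry requires (3/2) × 16.49 = 24.73 mol O2; 53.55 mol is available, so H2S is limiting.
n(SO2) = (2/2) × 16.49 = 16.49 mol
V(SO2) = nRT/P = 16.49 × 0.08314 × 944.15 / 11.0 = 117.7 L

118 L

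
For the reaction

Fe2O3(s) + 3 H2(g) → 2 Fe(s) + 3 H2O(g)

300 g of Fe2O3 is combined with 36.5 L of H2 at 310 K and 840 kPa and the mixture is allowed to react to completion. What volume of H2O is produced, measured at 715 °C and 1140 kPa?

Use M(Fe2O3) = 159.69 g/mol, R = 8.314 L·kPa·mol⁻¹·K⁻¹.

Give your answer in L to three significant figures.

n(Fe2O3) = 300 / 159.69 = 1.879 mol
n(H2) = PV/RT = (840 × 36.5) / (8.314 × 310) = 11.90 mol
For 1.879 mol Fe2O3, stoichiometry requires (3/1) × 1.879 = 5.637 mol H2; 11.90 mol is available, so Fe2O3 is limiting.
n(H2O) = (3/1) × 1.879 = 5.637 mol
V(H2O) = nRT/P = 5.637 × 8.314 × 988.15 / 1140 = 40.62 L

40.6 L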